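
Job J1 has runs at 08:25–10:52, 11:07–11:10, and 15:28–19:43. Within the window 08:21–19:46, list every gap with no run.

08:21–08:25, 10:52–11:07, 11:10–15:28, 19:43–19:46

The merged coverage is 08:25–10:52, 11:07–11:10, 15:28–19:43.
Complement within 08:21–19:46: 08:21–08:25, 10:52–11:07, 11:10–15:28, 19:43–19:46.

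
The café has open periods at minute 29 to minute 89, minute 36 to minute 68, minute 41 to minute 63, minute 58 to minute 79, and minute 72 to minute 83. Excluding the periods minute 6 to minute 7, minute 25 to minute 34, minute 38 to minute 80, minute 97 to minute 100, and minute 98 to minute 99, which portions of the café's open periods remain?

minute 34 to minute 38, minute 80 to minute 89

A, merged: minute 29 to minute 89.
B, merged: minute 6 to minute 7, minute 25 to minute 34, minute 38 to minute 80, minute 97 to minute 100.
minute 29 to minute 89 \ B = minute 34 to minute 38, minute 80 to minute 89.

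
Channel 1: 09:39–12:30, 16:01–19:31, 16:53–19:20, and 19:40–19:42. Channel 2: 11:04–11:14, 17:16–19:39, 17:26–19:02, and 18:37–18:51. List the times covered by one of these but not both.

09:39–11:04, 11:14–12:30, 16:01–17:16, 19:31–19:39, 19:40–19:42

Merge the first list: 09:39–12:30, 16:01–19:31, 19:40–19:42.
Merge the second list: 11:04–11:14, 17:16–19:39.
A but not B: 09:39–11:04, 11:14–12:30, 16:01–17:16, 19:40–19:42.
B but not A: 19:31–19:39.
Combining gives A △ B.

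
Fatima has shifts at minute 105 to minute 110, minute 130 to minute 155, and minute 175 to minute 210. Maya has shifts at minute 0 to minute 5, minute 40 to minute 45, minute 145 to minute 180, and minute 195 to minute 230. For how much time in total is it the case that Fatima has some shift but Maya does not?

35 minutes

A \ B = minute 105 to minute 110, minute 130 to minute 145, minute 180 to minute 195.
Total: 5 minutes + 15 minutes + 15 minutes = 35 minutes.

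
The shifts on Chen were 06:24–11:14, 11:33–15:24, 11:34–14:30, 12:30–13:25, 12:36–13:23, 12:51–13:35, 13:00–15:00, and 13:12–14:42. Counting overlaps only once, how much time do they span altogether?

8 h 41 min

Merged: 06:24–11:14, 11:33–15:24.
Lengths: 4 h 50 min + 3 h 51 min = 8 h 41 min.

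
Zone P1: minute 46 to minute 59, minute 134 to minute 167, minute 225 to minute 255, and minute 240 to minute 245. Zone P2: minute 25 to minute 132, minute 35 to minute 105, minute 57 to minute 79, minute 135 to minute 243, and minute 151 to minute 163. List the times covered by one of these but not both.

First set merges to minute 46 to minute 59, minute 134 to minute 167, minute 225 to minute 255.
Second set merges to minute 25 to minute 132, minute 135 to minute 243.
A \ B = minute 134 to minute 135, minute 243 to minute 255.
B \ A = minute 25 to minute 46, minute 59 to minute 132, minute 167 to minute 225.
Union of the two gives the symmetric difference.

minute 25 to minute 46, minute 59 to minute 132, minute 134 to minute 135, minute 167 to minute 225, minute 243 to minute 255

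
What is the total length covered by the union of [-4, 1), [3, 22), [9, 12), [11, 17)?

24

Merged: [-4, 1), [3, 22).
Lengths: 5 + 19 = 24.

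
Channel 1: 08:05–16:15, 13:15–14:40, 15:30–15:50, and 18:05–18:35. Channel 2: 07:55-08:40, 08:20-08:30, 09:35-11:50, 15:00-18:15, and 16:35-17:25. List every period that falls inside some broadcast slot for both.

A, merged: 08:05-16:15, 18:05-18:35.
B, merged: 07:55-08:40, 09:35-11:50, 15:00-18:15.
08:05-16:15 meets the second set on 08:05-08:40, 09:35-11:50, 15:00-16:15.
18:05-18:35 meets the second set on 18:05-18:15.

08:05-08:40, 09:35-11:50, 15:00-16:15, 18:05-18:15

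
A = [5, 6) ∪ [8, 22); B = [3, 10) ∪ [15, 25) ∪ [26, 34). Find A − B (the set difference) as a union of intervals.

[5, 6): fully covered by B → removed.
[8, 22) minus B → [10, 15).

[10, 15)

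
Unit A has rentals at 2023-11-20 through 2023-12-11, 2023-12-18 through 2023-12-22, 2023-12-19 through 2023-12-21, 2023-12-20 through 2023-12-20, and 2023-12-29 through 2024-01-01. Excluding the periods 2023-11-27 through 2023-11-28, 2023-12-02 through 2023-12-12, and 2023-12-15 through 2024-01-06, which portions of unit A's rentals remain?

2023-11-20 through 2023-11-26, 2023-11-29 through 2023-12-01

First set merges to 2023-11-20 through 2023-12-11, 2023-12-18 through 2023-12-22, 2023-12-29 through 2024-01-01.
2023-11-20 through 2023-12-11 \ B = 2023-11-20 through 2023-11-26, 2023-11-29 through 2023-12-01.
2023-12-18 through 2023-12-22: entirely removed.
2023-12-29 through 2024-01-01: entirely removed.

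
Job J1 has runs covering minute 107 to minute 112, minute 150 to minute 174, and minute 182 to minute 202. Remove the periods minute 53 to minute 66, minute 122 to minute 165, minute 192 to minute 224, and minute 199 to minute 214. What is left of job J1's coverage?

Second set merges to minute 53 to minute 66, minute 122 to minute 165, minute 192 to minute 224.
minute 107 to minute 112: nothing removed.
minute 150 to minute 174 \ B = minute 165 to minute 174.
minute 182 to minute 202 \ B = minute 182 to minute 192.

minute 107 to minute 112, minute 165 to minute 174, minute 182 to minute 192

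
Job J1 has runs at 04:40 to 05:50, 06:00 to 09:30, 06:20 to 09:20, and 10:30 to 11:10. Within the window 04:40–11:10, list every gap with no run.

05:50–06:00, 09:30–10:30

Covered (merged): 04:40–05:50, 06:00–09:30, 10:30–11:10.
Complement within 04:40–11:10: 05:50–06:00, 09:30–10:30.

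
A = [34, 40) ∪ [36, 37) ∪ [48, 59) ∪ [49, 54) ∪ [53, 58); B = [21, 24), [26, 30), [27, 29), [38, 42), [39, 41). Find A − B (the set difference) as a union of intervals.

Merge the first list: [34, 40), [48, 59).
Merge the second list: [21, 24), [26, 30), [38, 42).
[34, 40) with B removed leaves [34, 38).
[48, 59) is untouched.

[34, 38) ∪ [48, 59)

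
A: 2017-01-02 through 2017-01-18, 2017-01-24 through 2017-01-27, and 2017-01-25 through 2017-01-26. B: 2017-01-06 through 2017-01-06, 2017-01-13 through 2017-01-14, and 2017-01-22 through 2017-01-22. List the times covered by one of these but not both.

2017-01-02 through 2017-01-05, 2017-01-07 through 2017-01-12, 2017-01-15 through 2017-01-18, 2017-01-22 through 2017-01-22, 2017-01-24 through 2017-01-27

Merge the first list: 2017-01-02 through 2017-01-18, 2017-01-24 through 2017-01-27.
Only in the first: 2017-01-02 through 2017-01-05, 2017-01-07 through 2017-01-12, 2017-01-15 through 2017-01-18, 2017-01-24 through 2017-01-27.
Only in the second: 2017-01-22 through 2017-01-22.
Together these are the periods covered by exactly one.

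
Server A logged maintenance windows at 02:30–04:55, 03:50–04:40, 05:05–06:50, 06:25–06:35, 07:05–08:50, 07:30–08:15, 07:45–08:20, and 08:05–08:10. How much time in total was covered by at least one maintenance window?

Merged: 02:30–04:55, 05:05–06:50, 07:05–08:50.
Lengths: 2 h 25 min + 1 h 45 min + 1 h 45 min = 5 h 55 min.

5 h 55 min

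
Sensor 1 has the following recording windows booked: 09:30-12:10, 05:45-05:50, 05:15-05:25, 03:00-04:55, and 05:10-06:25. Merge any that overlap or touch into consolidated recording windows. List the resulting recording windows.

03:00–04:55, 05:10–06:25, 09:30–12:10

Sort by start: 03:00–04:55, 05:10–06:25, 05:15–05:25, 05:45–05:50, 09:30–12:10.
05:10–06:25 is disjoint → start new block.
05:15–05:25 overlaps/touches 05:10–06:25 → extend to 05:10–06:25.
05:45–05:50 overlaps/touches 05:10–06:25 → extend to 05:10–06:25.
09:30–12:10 is disjoint → start new block.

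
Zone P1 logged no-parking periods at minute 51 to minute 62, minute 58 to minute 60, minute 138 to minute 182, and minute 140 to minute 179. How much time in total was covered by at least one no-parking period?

Merged: minute 51 to minute 62, minute 138 to minute 182.
Lengths: 11 minutes + 44 minutes = 55 minutes.

55 minutes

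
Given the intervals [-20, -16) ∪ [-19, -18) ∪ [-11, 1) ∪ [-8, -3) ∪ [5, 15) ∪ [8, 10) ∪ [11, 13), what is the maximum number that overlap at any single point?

2

Sweep endpoints in order; track running count of active intervals.
Peak of 2 reached at -19.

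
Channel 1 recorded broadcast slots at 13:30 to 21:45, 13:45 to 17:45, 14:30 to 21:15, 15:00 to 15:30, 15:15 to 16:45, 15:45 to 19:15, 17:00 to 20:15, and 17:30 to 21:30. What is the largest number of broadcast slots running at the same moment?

6

Walk the sorted start/end points keeping a running depth.
The depth first hits 6 at 17:30.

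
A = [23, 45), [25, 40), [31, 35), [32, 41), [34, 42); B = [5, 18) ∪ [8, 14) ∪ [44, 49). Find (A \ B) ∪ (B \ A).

Merge the first list: [23, 45).
Merge the second list: [5, 18), [44, 49).
A but not B: [23, 44).
B but not A: [5, 18), [45, 49).
Combining gives A △ B.

[5, 18) ∪ [23, 44) ∪ [45, 49)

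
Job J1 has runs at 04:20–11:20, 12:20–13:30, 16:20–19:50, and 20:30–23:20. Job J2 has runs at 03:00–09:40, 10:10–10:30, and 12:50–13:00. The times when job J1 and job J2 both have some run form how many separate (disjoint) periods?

A ∩ B = 04:20-09:40, 10:10-10:30, 12:50-13:00.
That is 3 disjoint pieces.

3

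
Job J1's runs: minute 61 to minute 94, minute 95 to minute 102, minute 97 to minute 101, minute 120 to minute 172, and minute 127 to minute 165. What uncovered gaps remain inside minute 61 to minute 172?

minute 94 to minute 95, minute 102 to minute 120

Covered (merged): minute 61 to minute 94, minute 95 to minute 102, minute 120 to minute 172.
Complement within minute 61 to minute 172: minute 94 to minute 95, minute 102 to minute 120.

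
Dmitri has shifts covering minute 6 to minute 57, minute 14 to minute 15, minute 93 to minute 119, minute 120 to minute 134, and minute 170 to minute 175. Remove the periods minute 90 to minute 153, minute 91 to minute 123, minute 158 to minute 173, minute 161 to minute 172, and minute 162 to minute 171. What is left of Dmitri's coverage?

Merge the first list: minute 6 to minute 57, minute 93 to minute 119, minute 120 to minute 134, minute 170 to minute 175.
Merge the second list: minute 90 to minute 153, minute 158 to minute 173.
minute 6 to minute 57: nothing removed.
minute 93 to minute 119: entirely removed.
minute 120 to minute 134: entirely removed.
minute 170 to minute 175 \ B = minute 173 to minute 175.

minute 6 to minute 57, minute 173 to minute 175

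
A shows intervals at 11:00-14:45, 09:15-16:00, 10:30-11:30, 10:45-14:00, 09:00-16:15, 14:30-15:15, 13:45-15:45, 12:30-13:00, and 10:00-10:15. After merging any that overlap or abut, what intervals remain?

Sort by start: 09:00–16:15, 09:15–16:00, 10:00–10:15, 10:30–11:30, 10:45–14:00, 11:00–14:45, 12:30–13:00, 13:45–15:45, 14:30–15:15.
09:15–16:00 overlaps/touches 09:00–16:15 → extend to 09:00–16:15.
10:00–10:15 overlaps/touches 09:00–16:15 → extend to 09:00–16:15.
10:30–11:30 overlaps/touches 09:00–16:15 → extend to 09:00–16:15.
10:45–14:00 overlaps/touches 09:00–16:15 → extend to 09:00–16:15.
11:00–14:45 overlaps/touches 09:00–16:15 → extend to 09:00–16:15.
12:30–13:00 overlaps/touches 09:00–16:15 → extend to 09:00–16:15.
13:45–15:45 overlaps/touches 09:00–16:15 → extend to 09:00–16:15.
14:30–15:15 overlaps/touches 09:00–16:15 → extend to 09:00–16:15.

09:00–16:15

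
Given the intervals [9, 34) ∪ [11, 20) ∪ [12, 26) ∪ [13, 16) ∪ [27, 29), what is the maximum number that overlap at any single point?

Sweep endpoints in order; track running count of active intervals.
Peak of 4 reached at 13.

4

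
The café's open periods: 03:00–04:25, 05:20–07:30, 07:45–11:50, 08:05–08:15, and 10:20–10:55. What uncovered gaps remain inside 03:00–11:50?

04:25–05:20, 07:30–07:45

After merging, the occupied span is 03:00–04:25, 05:20–07:30, 07:45–11:50.
Complement within 03:00–11:50: 04:25–05:20, 07:30–07:45.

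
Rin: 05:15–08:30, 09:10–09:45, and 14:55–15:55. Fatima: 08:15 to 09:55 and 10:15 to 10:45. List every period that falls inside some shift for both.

05:15-08:30 meets the second set on 08:15-08:30.
09:10-09:45 meets the second set on 09:10-09:45.
14:55-15:55: no overlap with the second set.

08:15-08:30, 09:10-09:45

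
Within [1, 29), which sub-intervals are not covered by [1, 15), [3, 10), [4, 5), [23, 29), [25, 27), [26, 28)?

[15, 23)

Covered (merged): [1, 15), [23, 29).
Complement within [1, 29): [15, 23).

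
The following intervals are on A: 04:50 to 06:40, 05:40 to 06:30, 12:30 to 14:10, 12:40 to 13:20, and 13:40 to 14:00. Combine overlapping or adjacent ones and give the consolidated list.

05:40-06:30 overlaps/touches 04:50-06:40 → extend to 04:50-06:40.
12:30-14:10 is disjoint → start new block.
12:40-13:20 overlaps/touches 12:30-14:10 → extend to 12:30-14:10.
13:40-14:00 overlaps/touches 12:30-14:10 → extend to 12:30-14:10.

04:50-06:40, 12:30-14:10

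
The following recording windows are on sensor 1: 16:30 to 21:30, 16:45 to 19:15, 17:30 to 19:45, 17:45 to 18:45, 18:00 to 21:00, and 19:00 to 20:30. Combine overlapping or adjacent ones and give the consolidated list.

16:30–21:30

16:45–19:15 overlaps/touches 16:30–21:30 → extend to 16:30–21:30.
17:30–19:45 overlaps/touches 16:30–21:30 → extend to 16:30–21:30.
17:45–18:45 overlaps/touches 16:30–21:30 → extend to 16:30–21:30.
18:00–21:00 overlaps/touches 16:30–21:30 → extend to 16:30–21:30.
19:00–20:30 overlaps/touches 16:30–21:30 → extend to 16:30–21:30.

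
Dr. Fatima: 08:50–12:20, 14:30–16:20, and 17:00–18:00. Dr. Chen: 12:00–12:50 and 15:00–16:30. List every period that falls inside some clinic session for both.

08:50–12:20 meets the second set on 12:00–12:20.
14:30–16:20 meets the second set on 15:00–16:20.
17:00–18:00: no overlap with the second set.

12:00–12:20, 15:00–16:20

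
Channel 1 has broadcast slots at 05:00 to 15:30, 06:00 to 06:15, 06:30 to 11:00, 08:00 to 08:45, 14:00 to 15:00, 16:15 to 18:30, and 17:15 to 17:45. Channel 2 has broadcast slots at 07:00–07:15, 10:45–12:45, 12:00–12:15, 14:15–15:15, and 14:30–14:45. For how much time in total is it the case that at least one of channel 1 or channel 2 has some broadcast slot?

First set merges to 05:00–15:30, 16:15–18:30.
Second set merges to 07:00–07:15, 10:45–12:45, 14:15–15:15.
A ∪ B = 05:00–15:30, 16:15–18:30.
Total: 10 h 30 min + 2 h 15 min = 12 h 45 min.

12 h 45 min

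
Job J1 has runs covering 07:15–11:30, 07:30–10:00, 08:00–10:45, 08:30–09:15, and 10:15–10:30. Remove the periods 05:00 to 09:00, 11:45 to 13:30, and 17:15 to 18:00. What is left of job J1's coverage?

First set merges to 07:15–11:30.
07:15–11:30 with B removed leaves 09:00–11:30.

09:00–11:30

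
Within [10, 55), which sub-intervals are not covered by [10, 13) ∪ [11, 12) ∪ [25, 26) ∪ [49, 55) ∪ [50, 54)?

[13, 25) ∪ [26, 49)

Covered (merged): [10, 13), [25, 26), [49, 55).
Gaps within [10, 55): [13, 25), [26, 49).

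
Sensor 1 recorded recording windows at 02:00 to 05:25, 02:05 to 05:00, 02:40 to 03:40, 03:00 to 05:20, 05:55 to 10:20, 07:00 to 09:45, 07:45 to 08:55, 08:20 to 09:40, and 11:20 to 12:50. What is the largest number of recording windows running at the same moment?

4

Walk the sorted start/end points keeping a running depth.
The depth first hits 4 at 03:00.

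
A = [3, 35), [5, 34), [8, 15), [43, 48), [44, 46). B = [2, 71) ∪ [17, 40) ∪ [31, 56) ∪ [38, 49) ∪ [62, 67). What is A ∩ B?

A, merged: [3, 35), [43, 48).
B, merged: [2, 71).
[3, 35) meets the second set on [3, 35).
[43, 48) meets the second set on [43, 48).

[3, 35) ∪ [43, 48)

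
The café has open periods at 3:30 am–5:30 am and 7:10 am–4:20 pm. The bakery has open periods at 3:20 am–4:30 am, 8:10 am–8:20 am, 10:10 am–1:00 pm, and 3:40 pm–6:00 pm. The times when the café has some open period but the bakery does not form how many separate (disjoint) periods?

A \ B = 4:30 am-5:30 am, 7:10 am-8:10 am, 8:20 am-10:10 am, 1:00 pm-3:40 pm.
That is 4 disjoint pieces.

4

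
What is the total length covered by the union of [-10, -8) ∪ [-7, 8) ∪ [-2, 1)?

Merged: [-10, -8), [-7, 8).
Lengths: 2 + 15 = 17.

17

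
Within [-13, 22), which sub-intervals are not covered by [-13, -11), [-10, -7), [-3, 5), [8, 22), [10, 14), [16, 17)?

[-11, -10) ∪ [-7, -3) ∪ [5, 8)

Covered (merged): [-13, -11), [-10, -7), [-3, 5), [8, 22).
Gaps within [-13, 22): [-11, -10), [-7, -3), [5, 8).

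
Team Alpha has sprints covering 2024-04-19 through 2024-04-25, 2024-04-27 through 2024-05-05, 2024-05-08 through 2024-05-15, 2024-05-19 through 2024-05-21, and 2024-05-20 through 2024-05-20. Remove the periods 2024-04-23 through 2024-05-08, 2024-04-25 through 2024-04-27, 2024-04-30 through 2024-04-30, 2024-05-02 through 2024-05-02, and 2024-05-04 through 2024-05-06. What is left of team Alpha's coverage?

2024-04-19 through 2024-04-22, 2024-05-09 through 2024-05-15, 2024-05-19 through 2024-05-21

First set merges to 2024-04-19 through 2024-04-25, 2024-04-27 through 2024-05-05, 2024-05-08 through 2024-05-15, 2024-05-19 through 2024-05-21.
Second set merges to 2024-04-23 through 2024-05-08.
2024-04-19 through 2024-04-25 minus B → 2024-04-19 through 2024-04-22.
2024-04-27 through 2024-05-05: fully covered by B → removed.
2024-05-08 through 2024-05-15 minus B → 2024-05-09 through 2024-05-15.
2024-05-19 through 2024-05-21: no B overlap → unchanged.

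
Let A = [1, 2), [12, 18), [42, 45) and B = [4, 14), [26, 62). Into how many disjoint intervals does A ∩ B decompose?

A ∩ B = [12, 14), [42, 45).
That is 2 disjoint pieces.

2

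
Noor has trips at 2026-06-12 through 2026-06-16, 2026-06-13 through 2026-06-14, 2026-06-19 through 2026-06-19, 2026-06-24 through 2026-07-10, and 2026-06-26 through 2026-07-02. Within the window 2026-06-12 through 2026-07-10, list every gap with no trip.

Covered (merged): 2026-06-12 through 2026-06-16, 2026-06-19 through 2026-06-19, 2026-06-24 through 2026-07-10.
Complement within 2026-06-12 through 2026-07-10: 2026-06-17 through 2026-06-18, 2026-06-20 through 2026-06-23.

2026-06-17 through 2026-06-18, 2026-06-20 through 2026-06-23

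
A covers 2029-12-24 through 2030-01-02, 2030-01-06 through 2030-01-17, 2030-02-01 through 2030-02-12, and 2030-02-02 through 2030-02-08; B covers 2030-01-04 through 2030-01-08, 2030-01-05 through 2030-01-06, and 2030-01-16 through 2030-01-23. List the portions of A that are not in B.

First set merges to 2029-12-24 through 2030-01-02, 2030-01-06 through 2030-01-17, 2030-02-01 through 2030-02-12.
Second set merges to 2030-01-04 through 2030-01-08, 2030-01-16 through 2030-01-23.
2029-12-24 through 2030-01-02: no B overlap → unchanged.
2030-01-06 through 2030-01-17 minus B → 2030-01-09 through 2030-01-15.
2030-02-01 through 2030-02-12: no B overlap → unchanged.

2029-12-24 through 2030-01-02, 2030-01-09 through 2030-01-15, 2030-02-01 through 2030-02-12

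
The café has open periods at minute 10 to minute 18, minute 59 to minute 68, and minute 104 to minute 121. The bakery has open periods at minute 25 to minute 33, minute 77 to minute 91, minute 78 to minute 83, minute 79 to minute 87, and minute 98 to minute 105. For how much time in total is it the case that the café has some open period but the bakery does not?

33 minutes

Merge the second list: minute 25 to minute 33, minute 77 to minute 91, minute 98 to minute 105.
A \ B = minute 10 to minute 18, minute 59 to minute 68, minute 105 to minute 121.
Total: 8 minutes + 9 minutes + 16 minutes = 33 minutes.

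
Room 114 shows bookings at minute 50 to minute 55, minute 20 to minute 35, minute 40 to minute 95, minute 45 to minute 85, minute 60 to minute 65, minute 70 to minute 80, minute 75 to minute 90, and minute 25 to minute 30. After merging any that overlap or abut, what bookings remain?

Sort by start: minute 20 to minute 35, minute 25 to minute 30, minute 40 to minute 95, minute 45 to minute 85, minute 50 to minute 55, minute 60 to minute 65, minute 70 to minute 80, minute 75 to minute 90.
minute 25 to minute 30 overlaps/touches minute 20 to minute 35 → extend to minute 20 to minute 35.
minute 40 to minute 95 is disjoint → start new block.
minute 45 to minute 85 overlaps/touches minute 40 to minute 95 → extend to minute 40 to minute 95.
minute 50 to minute 55 overlaps/touches minute 40 to minute 95 → extend to minute 40 to minute 95.
minute 60 to minute 65 overlaps/touches minute 40 to minute 95 → extend to minute 40 to minute 95.
minute 70 to minute 80 overlaps/touches minute 40 to minute 95 → extend to minute 40 to minute 95.
minute 75 to minute 90 overlaps/touches minute 40 to minute 95 → extend to minute 40 to minute 95.

minute 20 to minute 35, minute 40 to minute 95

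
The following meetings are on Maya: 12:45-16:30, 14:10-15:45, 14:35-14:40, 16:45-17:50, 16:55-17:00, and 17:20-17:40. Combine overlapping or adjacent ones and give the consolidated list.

14:10-15:45 overlaps/touches 12:45-16:30 → extend to 12:45-16:30.
14:35-14:40 overlaps/touches 12:45-16:30 → extend to 12:45-16:30.
16:45-17:50 is disjoint → start new block.
16:55-17:00 overlaps/touches 16:45-17:50 → extend to 16:45-17:50.
17:20-17:40 overlaps/touches 16:45-17:50 → extend to 16:45-17:50.

12:45-16:30, 16:45-17:50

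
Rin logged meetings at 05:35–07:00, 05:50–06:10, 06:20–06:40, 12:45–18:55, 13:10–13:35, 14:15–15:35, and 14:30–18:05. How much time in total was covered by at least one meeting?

7 h 35 min

Merged: 05:35–07:00, 12:45–18:55.
Lengths: 1 h 25 min + 6 h 10 min = 7 h 35 min.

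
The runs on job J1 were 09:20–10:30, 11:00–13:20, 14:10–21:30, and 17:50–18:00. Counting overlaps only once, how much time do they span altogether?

Merged: 09:20-10:30, 11:00-13:20, 14:10-21:30.
Lengths: 1 h 10 min + 2 h 20 min + 7 h 20 min = 10 h 50 min.

10 h 50 min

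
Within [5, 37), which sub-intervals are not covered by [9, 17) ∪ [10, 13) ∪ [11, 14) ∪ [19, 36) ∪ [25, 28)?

After merging, the occupied span is [9, 17), [19, 36).
Complement within [5, 37): [5, 9), [17, 19), [36, 37).

[5, 9) ∪ [17, 19) ∪ [36, 37)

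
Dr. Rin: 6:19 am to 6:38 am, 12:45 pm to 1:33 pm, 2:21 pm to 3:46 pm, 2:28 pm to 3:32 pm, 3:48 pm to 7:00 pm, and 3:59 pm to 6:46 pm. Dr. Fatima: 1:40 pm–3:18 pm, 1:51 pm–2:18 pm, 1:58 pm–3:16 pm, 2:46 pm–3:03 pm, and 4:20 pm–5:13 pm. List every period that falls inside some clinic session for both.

2:21 pm–3:18 pm, 4:20 pm–5:13 pm

First set merges to 6:19 am–6:38 am, 12:45 pm–1:33 pm, 2:21 pm–3:46 pm, 3:48 pm–7:00 pm.
Second set merges to 1:40 pm–3:18 pm, 4:20 pm–5:13 pm.
6:19 am–6:38 am: no overlap with the second set.
12:45 pm–1:33 pm: no overlap with the second set.
2:21 pm–3:46 pm meets the second set on 2:21 pm–3:18 pm.
3:48 pm–7:00 pm meets the second set on 4:20 pm–5:13 pm.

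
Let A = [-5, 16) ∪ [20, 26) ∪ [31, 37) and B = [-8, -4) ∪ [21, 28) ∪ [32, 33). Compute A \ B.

[-5, 16) \ B = [-4, 16).
[20, 26) \ B = [20, 21).
[31, 37) \ B = [31, 32), [33, 37).

[-4, 16) ∪ [20, 21) ∪ [31, 32) ∪ [33, 37)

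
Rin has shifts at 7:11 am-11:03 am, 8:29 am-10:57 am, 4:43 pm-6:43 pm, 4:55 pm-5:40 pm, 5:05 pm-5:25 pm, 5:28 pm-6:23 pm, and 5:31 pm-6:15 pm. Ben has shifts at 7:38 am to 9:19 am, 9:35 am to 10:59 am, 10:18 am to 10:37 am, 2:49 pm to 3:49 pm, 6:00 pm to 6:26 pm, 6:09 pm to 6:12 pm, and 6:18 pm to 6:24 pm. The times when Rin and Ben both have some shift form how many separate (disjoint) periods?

3

A, merged: 7:11 am–11:03 am, 4:43 pm–6:43 pm.
B, merged: 7:38 am–9:19 am, 9:35 am–10:59 am, 2:49 pm–3:49 pm, 6:00 pm–6:26 pm.
A ∩ B = 7:38 am–9:19 am, 9:35 am–10:59 am, 6:00 pm–6:26 pm.
That is 3 disjoint pieces.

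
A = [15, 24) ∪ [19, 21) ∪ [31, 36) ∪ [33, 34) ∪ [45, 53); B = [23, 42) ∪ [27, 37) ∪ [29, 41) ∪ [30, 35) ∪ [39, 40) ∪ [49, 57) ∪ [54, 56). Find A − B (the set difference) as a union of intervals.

[15, 23) ∪ [45, 49)

First set merges to [15, 24), [31, 36), [45, 53).
Second set merges to [23, 42), [49, 57).
[15, 24) minus B → [15, 23).
[31, 36): fully covered by B → removed.
[45, 53) minus B → [45, 49).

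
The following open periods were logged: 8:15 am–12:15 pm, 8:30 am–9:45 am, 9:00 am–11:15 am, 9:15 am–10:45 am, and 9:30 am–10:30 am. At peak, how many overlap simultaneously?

At 9:30 am, 5 of the intervals are simultaneously active.
No point has more.

5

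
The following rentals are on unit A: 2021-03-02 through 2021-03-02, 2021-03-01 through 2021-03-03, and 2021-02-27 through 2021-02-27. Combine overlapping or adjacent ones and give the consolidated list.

Sort by start: 2021-02-27 through 2021-02-27, 2021-03-01 through 2021-03-03, 2021-03-02 through 2021-03-02.
2021-03-01 through 2021-03-03 is disjoint → start new block.
2021-03-02 through 2021-03-02 overlaps/touches 2021-03-01 through 2021-03-03 → extend to 2021-03-01 through 2021-03-03.

2021-02-27 through 2021-02-27, 2021-03-01 through 2021-03-03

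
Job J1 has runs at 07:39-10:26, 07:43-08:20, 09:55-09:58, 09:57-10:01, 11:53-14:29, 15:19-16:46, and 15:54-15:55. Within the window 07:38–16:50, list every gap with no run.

The merged coverage is 07:39–10:26, 11:53–14:29, 15:19–16:46.
Complement within 07:38–16:50: 07:38–07:39, 10:26–11:53, 14:29–15:19, 16:46–16:50.

07:38–07:39, 10:26–11:53, 14:29–15:19, 16:46–16:50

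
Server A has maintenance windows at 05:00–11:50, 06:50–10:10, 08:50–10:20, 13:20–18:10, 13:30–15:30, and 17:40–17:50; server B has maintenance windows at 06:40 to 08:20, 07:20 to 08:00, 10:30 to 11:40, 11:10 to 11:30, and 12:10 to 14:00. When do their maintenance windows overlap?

06:40-08:20, 10:30-11:40, 13:20-14:00

First set merges to 05:00-11:50, 13:20-18:10.
Second set merges to 06:40-08:20, 10:30-11:40, 12:10-14:00.
05:00-11:50 ∩ B → 06:40-08:20, 10:30-11:40.
13:20-18:10 ∩ B → 13:20-14:00.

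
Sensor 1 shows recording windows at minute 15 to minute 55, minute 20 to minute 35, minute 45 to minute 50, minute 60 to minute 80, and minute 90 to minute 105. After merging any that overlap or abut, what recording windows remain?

minute 15 to minute 55, minute 60 to minute 80, minute 90 to minute 105

minute 20 to minute 35 overlaps/touches minute 15 to minute 55 → extend to minute 15 to minute 55.
minute 45 to minute 50 overlaps/touches minute 15 to minute 55 → extend to minute 15 to minute 55.
minute 60 to minute 80 is disjoint → start new block.
minute 90 to minute 105 is disjoint → start new block.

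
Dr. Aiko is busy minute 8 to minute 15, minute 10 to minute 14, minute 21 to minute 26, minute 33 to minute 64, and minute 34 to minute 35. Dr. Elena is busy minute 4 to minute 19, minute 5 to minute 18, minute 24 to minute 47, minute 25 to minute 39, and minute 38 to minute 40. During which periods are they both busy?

Merge the first list: minute 8 to minute 15, minute 21 to minute 26, minute 33 to minute 64.
Merge the second list: minute 4 to minute 19, minute 24 to minute 47.
minute 8 to minute 15 overlaps B on minute 8 to minute 15.
minute 21 to minute 26 overlaps B on minute 24 to minute 26.
minute 33 to minute 64 overlaps B on minute 33 to minute 47.

minute 8 to minute 15, minute 24 to minute 26, minute 33 to minute 47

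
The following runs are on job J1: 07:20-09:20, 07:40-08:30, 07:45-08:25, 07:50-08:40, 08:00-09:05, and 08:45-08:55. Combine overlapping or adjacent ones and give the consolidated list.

07:40-08:30 overlaps/touches 07:20-09:20 → extend to 07:20-09:20.
07:45-08:25 overlaps/touches 07:20-09:20 → extend to 07:20-09:20.
07:50-08:40 overlaps/touches 07:20-09:20 → extend to 07:20-09:20.
08:00-09:05 overlaps/touches 07:20-09:20 → extend to 07:20-09:20.
08:45-08:55 overlaps/touches 07:20-09:20 → extend to 07:20-09:20.

07:20-09:20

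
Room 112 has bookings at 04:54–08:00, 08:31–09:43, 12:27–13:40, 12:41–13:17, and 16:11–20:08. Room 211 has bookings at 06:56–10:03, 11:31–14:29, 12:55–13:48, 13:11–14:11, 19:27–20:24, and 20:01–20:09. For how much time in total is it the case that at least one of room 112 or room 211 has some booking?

Merge the first list: 04:54–08:00, 08:31–09:43, 12:27–13:40, 16:11–20:08.
Merge the second list: 06:56–10:03, 11:31–14:29, 19:27–20:24.
A ∪ B = 04:54–10:03, 11:31–14:29, 16:11–20:24.
Total: 5 h 9 min + 2 h 58 min + 4 h 13 min = 12 h 20 min.

12 h 20 min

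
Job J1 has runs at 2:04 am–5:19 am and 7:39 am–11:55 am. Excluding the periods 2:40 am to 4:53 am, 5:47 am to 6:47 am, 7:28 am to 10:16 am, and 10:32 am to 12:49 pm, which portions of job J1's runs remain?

2:04 am-5:19 am \ B = 2:04 am-2:40 am, 4:53 am-5:19 am.
7:39 am-11:55 am \ B = 10:16 am-10:32 am.

2:04 am-2:40 am, 4:53 am-5:19 am, 10:16 am-10:32 am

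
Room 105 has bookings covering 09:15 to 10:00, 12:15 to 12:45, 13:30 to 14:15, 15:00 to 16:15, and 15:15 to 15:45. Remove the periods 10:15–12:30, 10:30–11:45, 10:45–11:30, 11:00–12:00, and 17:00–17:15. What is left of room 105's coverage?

09:15–10:00, 12:30–12:45, 13:30–14:15, 15:00–16:15

A, merged: 09:15–10:00, 12:15–12:45, 13:30–14:15, 15:00–16:15.
B, merged: 10:15–12:30, 17:00–17:15.
09:15–10:00: no B overlap → unchanged.
12:15–12:45 minus B → 12:30–12:45.
13:30–14:15: no B overlap → unchanged.
15:00–16:15: no B overlap → unchanged.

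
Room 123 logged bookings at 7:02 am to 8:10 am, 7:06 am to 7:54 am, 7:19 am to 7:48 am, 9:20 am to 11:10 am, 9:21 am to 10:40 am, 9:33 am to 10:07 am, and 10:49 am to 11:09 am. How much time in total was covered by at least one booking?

Merged: 7:02 am-8:10 am, 9:20 am-11:10 am.
Lengths: 1 h 8 min + 1 h 50 min = 2 h 58 min.

2 h 58 min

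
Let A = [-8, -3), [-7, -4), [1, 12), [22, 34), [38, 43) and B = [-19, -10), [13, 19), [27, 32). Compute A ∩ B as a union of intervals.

Merge the first list: [-8, -3), [1, 12), [22, 34), [38, 43).
[-8, -3) meets no B interval.
[1, 12) meets no B interval.
[22, 34) ∩ B → [27, 32).
[38, 43) meets no B interval.

[27, 32)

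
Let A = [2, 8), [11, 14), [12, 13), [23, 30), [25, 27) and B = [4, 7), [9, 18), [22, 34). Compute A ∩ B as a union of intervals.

[4, 7) ∪ [11, 14) ∪ [23, 30)

First set merges to [2, 8), [11, 14), [23, 30).
[2, 8) overlaps B on [4, 7).
[11, 14) overlaps B on [11, 14).
[23, 30) overlaps B on [23, 30).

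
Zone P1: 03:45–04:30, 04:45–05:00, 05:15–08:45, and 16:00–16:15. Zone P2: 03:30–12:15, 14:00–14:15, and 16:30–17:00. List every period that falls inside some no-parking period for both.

03:45–04:30 ∩ B → 03:45–04:30.
04:45–05:00 ∩ B → 04:45–05:00.
05:15–08:45 ∩ B → 05:15–08:45.
16:00–16:15 meets no B interval.

03:45–04:30, 04:45–05:00, 05:15–08:45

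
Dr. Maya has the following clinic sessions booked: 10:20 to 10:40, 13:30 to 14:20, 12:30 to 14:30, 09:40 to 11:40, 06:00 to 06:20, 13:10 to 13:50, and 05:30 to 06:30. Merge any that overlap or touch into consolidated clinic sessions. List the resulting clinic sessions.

Sort by start: 05:30-06:30, 06:00-06:20, 09:40-11:40, 10:20-10:40, 12:30-14:30, 13:10-13:50, 13:30-14:20.
06:00-06:20 overlaps/touches 05:30-06:30 → extend to 05:30-06:30.
09:40-11:40 is disjoint → start new block.
10:20-10:40 overlaps/touches 09:40-11:40 → extend to 09:40-11:40.
12:30-14:30 is disjoint → start new block.
13:10-13:50 overlaps/touches 12:30-14:30 → extend to 12:30-14:30.
13:30-14:20 overlaps/touches 12:30-14:30 → extend to 12:30-14:30.

05:30-06:30, 09:40-11:40, 12:30-14:30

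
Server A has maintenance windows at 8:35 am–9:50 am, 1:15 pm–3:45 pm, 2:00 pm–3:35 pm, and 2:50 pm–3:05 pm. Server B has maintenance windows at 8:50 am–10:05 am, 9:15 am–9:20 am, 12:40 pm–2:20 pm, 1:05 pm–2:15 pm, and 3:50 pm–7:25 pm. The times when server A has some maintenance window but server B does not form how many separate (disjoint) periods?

Merge the first list: 8:35 am–9:50 am, 1:15 pm–3:45 pm.
Merge the second list: 8:50 am–10:05 am, 12:40 pm–2:20 pm, 3:50 pm–7:25 pm.
A \ B = 8:35 am–8:50 am, 2:20 pm–3:45 pm.
That is 2 disjoint pieces.

2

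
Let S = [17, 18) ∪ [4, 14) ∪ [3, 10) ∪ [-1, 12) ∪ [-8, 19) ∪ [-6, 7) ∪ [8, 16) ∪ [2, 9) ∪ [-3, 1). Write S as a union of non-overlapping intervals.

Sort by start: [-8, 19), [-6, 7), [-3, 1), [-1, 12), [2, 9), [3, 10), [4, 14), [8, 16), [17, 18).
[-6, 7) overlaps/touches [-8, 19) → extend to [-8, 19).
[-3, 1) overlaps/touches [-8, 19) → extend to [-8, 19).
[-1, 12) overlaps/touches [-8, 19) → extend to [-8, 19).
[2, 9) overlaps/touches [-8, 19) → extend to [-8, 19).
[3, 10) overlaps/touches [-8, 19) → extend to [-8, 19).
[4, 14) overlaps/touches [-8, 19) → extend to [-8, 19).
[8, 16) overlaps/touches [-8, 19) → extend to [-8, 19).
[17, 18) overlaps/touches [-8, 19) → extend to [-8, 19).

[-8, 19)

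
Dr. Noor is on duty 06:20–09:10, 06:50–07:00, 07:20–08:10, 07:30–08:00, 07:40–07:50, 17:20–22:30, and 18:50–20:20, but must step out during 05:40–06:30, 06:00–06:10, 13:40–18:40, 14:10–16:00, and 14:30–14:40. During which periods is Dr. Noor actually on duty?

A, merged: 06:20–09:10, 17:20–22:30.
B, merged: 05:40–06:30, 13:40–18:40.
06:20–09:10 with B removed leaves 06:30–09:10.
17:20–22:30 with B removed leaves 18:40–22:30.

06:30–09:10, 18:40–22:30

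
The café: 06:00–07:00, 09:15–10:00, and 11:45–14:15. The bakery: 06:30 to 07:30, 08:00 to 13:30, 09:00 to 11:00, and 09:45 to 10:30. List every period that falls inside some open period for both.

B, merged: 06:30-07:30, 08:00-13:30.
06:00-07:00 overlaps B on 06:30-07:00.
09:15-10:00 overlaps B on 09:15-10:00.
11:45-14:15 overlaps B on 11:45-13:30.

06:30-07:00, 09:15-10:00, 11:45-13:30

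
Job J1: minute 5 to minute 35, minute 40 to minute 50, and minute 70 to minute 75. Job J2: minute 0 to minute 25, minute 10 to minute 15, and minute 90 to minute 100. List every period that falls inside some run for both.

Second set merges to minute 0 to minute 25, minute 90 to minute 100.
minute 5 to minute 35 overlaps B on minute 5 to minute 25.
minute 40 to minute 50 falls entirely outside B.
minute 70 to minute 75 falls entirely outside B.

minute 5 to minute 25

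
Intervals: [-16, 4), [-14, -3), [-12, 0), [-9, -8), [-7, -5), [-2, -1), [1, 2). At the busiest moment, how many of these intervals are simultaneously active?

Sweep endpoints in order; track running count of active intervals.
Peak of 4 reached at -9.

4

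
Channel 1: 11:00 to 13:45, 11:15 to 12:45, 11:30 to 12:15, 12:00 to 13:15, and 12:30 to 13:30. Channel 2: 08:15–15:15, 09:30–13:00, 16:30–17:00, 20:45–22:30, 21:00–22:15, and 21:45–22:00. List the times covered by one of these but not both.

08:15–11:00, 13:45–15:15, 16:30–17:00, 20:45–22:30

A, merged: 11:00–13:45.
B, merged: 08:15–15:15, 16:30–17:00, 20:45–22:30.
A but not B: none.
B but not A: 08:15–11:00, 13:45–15:15, 16:30–17:00, 20:45–22:30.
Combining gives A △ B.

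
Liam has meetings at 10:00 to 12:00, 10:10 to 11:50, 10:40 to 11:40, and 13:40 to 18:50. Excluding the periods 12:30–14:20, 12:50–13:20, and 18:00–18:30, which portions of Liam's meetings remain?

10:00-12:00, 14:20-18:00, 18:30-18:50

First set merges to 10:00-12:00, 13:40-18:50.
Second set merges to 12:30-14:20, 18:00-18:30.
10:00-12:00: no B overlap → unchanged.
13:40-18:50 minus B → 14:20-18:00, 18:30-18:50.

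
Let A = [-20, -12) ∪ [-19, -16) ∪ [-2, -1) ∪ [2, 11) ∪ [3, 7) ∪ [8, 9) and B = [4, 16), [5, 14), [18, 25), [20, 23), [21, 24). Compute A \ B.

[-20, -12) ∪ [-2, -1) ∪ [2, 4)

First set merges to [-20, -12), [-2, -1), [2, 11).
Second set merges to [4, 16), [18, 25).
[-20, -12): nothing removed.
[-2, -1): nothing removed.
[2, 11) \ B = [2, 4).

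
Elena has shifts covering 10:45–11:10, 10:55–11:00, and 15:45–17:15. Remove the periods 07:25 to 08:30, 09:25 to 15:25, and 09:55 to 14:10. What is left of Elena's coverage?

A, merged: 10:45–11:10, 15:45–17:15.
B, merged: 07:25–08:30, 09:25–15:25.
10:45–11:10 lies entirely inside B → drops out.
15:45–17:15 is untouched.

15:45–17:15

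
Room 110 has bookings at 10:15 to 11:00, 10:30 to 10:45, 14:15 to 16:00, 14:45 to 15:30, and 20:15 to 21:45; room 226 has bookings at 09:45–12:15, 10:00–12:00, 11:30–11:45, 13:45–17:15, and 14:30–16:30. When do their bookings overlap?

First set merges to 10:15–11:00, 14:15–16:00, 20:15–21:45.
Second set merges to 09:45–12:15, 13:45–17:15.
10:15–11:00 ∩ B → 10:15–11:00.
14:15–16:00 ∩ B → 14:15–16:00.
20:15–21:45 meets no B interval.

10:15–11:00, 14:15–16:00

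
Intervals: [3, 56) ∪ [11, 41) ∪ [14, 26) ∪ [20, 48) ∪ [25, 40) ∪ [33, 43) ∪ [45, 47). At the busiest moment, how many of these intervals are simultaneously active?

5

Walk the sorted start/end points keeping a running depth.
The depth first hits 5 at 25.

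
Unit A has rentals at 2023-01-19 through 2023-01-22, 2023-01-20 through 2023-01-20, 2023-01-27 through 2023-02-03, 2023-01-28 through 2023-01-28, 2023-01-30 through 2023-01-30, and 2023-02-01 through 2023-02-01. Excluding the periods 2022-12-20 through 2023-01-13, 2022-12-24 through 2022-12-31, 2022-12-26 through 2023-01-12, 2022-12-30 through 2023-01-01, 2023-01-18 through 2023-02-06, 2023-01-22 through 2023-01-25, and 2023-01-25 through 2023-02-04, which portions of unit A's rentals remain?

First set merges to 2023-01-19 through 2023-01-22, 2023-01-27 through 2023-02-03.
Second set merges to 2022-12-20 through 2023-01-13, 2023-01-18 through 2023-02-06.
2023-01-19 through 2023-01-22: fully covered by B → removed.
2023-01-27 through 2023-02-03: fully covered by B → removed.

none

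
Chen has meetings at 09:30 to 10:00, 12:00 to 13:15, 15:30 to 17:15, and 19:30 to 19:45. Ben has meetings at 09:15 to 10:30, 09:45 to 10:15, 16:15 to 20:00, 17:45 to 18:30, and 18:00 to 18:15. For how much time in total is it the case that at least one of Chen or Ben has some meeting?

Second set merges to 09:15-10:30, 16:15-20:00.
A ∪ B = 09:15-10:30, 12:00-13:15, 15:30-20:00.
Total: 1 h 15 min + 1 h 15 min + 4 h 30 min = 7 h.

7 h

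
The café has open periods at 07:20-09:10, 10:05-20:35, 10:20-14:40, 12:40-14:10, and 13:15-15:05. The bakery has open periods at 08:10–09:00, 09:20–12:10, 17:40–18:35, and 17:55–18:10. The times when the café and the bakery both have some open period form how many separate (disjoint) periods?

A, merged: 07:20-09:10, 10:05-20:35.
B, merged: 08:10-09:00, 09:20-12:10, 17:40-18:35.
A ∩ B = 08:10-09:00, 10:05-12:10, 17:40-18:35.
That is 3 disjoint pieces.

3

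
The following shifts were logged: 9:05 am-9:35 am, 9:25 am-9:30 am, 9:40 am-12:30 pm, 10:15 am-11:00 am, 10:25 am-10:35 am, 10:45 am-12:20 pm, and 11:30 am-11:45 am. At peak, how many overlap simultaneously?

3

Sweep endpoints in order; track running count of active intervals.
Peak of 3 reached at 10:25 am.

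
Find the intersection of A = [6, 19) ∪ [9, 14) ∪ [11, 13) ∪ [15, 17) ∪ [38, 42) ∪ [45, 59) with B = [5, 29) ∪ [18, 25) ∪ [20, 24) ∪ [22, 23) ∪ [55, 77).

[6, 19) ∪ [55, 59)

Merge the first list: [6, 19), [38, 42), [45, 59).
Merge the second list: [5, 29), [55, 77).
[6, 19) meets the second set on [6, 19).
[38, 42): no overlap with the second set.
[45, 59) meets the second set on [55, 59).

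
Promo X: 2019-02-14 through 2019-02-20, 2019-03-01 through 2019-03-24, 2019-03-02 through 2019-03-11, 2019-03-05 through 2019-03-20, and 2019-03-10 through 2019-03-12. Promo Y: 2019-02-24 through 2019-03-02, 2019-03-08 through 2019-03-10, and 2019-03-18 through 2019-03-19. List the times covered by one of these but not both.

Merge the first list: 2019-02-14 through 2019-02-20, 2019-03-01 through 2019-03-24.
A but not B: 2019-02-14 through 2019-02-20, 2019-03-03 through 2019-03-07, 2019-03-11 through 2019-03-17, 2019-03-20 through 2019-03-24.
B but not A: 2019-02-24 through 2019-02-28.
Combining gives A △ B.

2019-02-14 through 2019-02-20, 2019-02-24 through 2019-02-28, 2019-03-03 through 2019-03-07, 2019-03-11 through 2019-03-17, 2019-03-20 through 2019-03-24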